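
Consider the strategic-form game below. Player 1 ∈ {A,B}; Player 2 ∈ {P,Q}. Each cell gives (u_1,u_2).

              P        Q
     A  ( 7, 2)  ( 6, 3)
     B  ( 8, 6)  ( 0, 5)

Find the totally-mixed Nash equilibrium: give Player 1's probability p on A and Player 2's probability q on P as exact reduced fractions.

P1 mixes 1/2 on A; P2 mixes 6/7 on P

P1 indiff ⇒ q·7+(1-q)·6 = q·8+(1-q)·0 ⇒ q(-1) = (1-q)(-6) ⇒ q = 6/7
P2 indiff ⇒ p·2+(1-p)·6 = p·3+(1-p)·5 ⇒ p(-1) = (1-p)(-1) ⇒ p = 1/2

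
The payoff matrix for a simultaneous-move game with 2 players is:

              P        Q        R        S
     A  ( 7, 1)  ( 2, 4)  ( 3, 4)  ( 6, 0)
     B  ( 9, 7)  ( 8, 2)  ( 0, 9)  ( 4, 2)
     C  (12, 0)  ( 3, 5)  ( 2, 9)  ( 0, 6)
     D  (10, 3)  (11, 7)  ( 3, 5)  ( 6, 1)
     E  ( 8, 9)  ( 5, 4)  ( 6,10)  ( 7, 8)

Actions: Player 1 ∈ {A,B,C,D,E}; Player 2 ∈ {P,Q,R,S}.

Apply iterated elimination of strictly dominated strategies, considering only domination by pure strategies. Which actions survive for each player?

P1 drop A (E beats it: P:8>7 Q:5>2 R:6>3 S:7>6)
P1 drop B (D beats it: P:10>9 Q:11>8 R:3>0 S:6>4)
P2 drop P (R beats it: C:9>0 D:5>3 E:10>9)
P1 drop C (D beats it: Q:11>3 R:3>2 S:6>0)
P2 drop S (R beats it: D:5>1 E:10>8)
P1→{D,E} P2→{Q,R}

IESDS → P1:{D,E} P2:{Q,R}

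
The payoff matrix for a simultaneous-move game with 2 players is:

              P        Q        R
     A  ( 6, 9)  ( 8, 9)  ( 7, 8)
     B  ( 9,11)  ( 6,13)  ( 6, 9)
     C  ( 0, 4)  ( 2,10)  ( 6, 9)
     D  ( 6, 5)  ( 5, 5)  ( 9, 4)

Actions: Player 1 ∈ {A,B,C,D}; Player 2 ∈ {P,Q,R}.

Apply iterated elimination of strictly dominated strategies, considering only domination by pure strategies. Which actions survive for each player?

IESDS → P1:{A,B} P2:{P,Q}

P1 drop C (A beats it: P:6>0 Q:8>2 R:7>6)
P2 drop R (P beats it: A:9>8 B:11>9 D:5>4)
P1 drop D (B beats it: P:9>6 Q:6>5)
P1→{A,B} P2→{P,Q}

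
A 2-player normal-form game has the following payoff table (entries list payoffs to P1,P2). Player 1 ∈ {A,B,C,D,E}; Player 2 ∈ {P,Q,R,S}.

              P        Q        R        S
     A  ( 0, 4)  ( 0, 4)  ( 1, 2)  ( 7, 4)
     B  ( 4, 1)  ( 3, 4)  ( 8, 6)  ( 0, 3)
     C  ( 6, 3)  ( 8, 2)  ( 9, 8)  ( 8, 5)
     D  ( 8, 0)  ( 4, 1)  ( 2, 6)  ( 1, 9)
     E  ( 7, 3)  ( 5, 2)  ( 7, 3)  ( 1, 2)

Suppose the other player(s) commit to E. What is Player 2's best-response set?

P2 best: {P,R}

u_2(P vs E) = 3
u_2(Q vs E) = 2
u_2(R vs E) = 3
u_2(S vs E) = 2
max payoff 3 at {P,R}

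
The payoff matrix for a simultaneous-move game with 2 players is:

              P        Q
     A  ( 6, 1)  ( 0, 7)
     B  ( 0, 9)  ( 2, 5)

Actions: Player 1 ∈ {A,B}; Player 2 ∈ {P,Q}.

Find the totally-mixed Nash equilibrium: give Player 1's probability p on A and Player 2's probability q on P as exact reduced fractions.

(p,q) = (2/5, 1/4)

P1 indiff ⇒ q·6+(1-q)·0 = q·0+(1-q)·2 ⇒ q(6) = (1-q)(2) ⇒ q = 1/4
P2 indiff ⇒ p·1+(1-p)·9 = p·7+(1-p)·5 ⇒ p(-6) = (1-p)(-4) ⇒ p = 2/5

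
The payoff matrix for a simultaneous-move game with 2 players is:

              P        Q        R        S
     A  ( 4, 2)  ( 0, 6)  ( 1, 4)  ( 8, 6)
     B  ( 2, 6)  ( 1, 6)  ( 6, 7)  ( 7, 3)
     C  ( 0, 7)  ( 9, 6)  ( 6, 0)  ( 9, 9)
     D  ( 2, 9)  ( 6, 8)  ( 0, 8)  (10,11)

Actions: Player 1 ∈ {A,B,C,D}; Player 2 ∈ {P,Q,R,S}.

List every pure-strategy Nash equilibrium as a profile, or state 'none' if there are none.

(A,P): not NE [P2→S gives 6>2]
(A,Q): not NE [P1→C gives 9>0]
(A,R): not NE [P1→C gives 6>1; P2→S gives 6>4]
(A,S): not NE [P1→D gives 10>8]
(B,P): not NE [P1→A gives 4>2; P2→R gives 7>6]
(B,Q): not NE [P1→C gives 9>1; P2→R gives 7>6]
(B,R): NE
(B,S): not NE [P1→D gives 10>7; P2→R gives 7>3]
(C,P): not NE [P1→A gives 4>0; P2→S gives 9>7]
(C,Q): not NE [P2→S gives 9>6]
(C,R): not NE [P2→S gives 9>0]
(C,S): not NE [P1→D gives 10>9]
(D,P): not NE [P1→A gives 4>2; P2→S gives 11>9]
(D,Q): not NE [P1→C gives 9>6; P2→S gives 11>8]
(D,R): not NE [P1→C gives 6>0; P2→S gives 11>8]
(D,S): NE

PSNE = {(B,R), (D,S)}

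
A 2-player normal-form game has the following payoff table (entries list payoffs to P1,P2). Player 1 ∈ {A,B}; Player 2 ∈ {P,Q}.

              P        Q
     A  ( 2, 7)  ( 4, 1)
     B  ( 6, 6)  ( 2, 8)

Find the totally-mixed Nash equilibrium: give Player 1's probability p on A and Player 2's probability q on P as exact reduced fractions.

P1 indiff ⇒ q·2+(1-q)·4 = q·6+(1-q)·2 ⇒ q(-4) = (1-q)(-2) ⇒ q = 1/3
P2 indiff ⇒ p·7+(1-p)·6 = p·1+(1-p)·8 ⇒ p(6) = (1-p)(2) ⇒ p = 1/4

P1 mixes 1/4 on A; P2 mixes 1/3 on P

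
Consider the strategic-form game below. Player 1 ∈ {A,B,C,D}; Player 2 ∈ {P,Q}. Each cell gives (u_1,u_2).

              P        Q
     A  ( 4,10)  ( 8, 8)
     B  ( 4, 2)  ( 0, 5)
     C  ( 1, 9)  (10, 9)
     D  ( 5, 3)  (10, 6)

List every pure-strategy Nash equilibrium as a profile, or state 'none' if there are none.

(A,P): not NE [P1→D gives 5>4]
(A,Q): not NE [P1→D gives 10>8; P2→P gives 10>8]
(B,P): not NE [P1→D gives 5>4; P2→Q gives 5>2]
(B,Q): not NE [P1→D gives 10>0]
(C,P): not NE [P1→D gives 5>1]
(C,Q): NE
(D,P): not NE [P2→Q gives 6>3]
(D,Q): NE

PSNE = {(C,Q), (D,Q)}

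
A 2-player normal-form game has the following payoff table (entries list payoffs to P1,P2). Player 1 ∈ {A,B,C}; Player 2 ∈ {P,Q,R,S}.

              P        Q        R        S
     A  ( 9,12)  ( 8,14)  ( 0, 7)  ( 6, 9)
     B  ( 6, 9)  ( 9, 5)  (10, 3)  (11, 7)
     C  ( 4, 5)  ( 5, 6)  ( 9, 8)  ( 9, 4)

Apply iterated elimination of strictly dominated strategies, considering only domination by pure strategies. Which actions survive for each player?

Remaining: P1:{A,B} P2:{P,Q}

P1 drop C (B beats it: P:6>4 Q:9>5 R:10>9 S:11>9)
P2 drop R (P beats it: A:12>7 B:9>3)
P2 drop S (P beats it: A:12>9 B:9>7)
P1→{A,B} P2→{P,Q}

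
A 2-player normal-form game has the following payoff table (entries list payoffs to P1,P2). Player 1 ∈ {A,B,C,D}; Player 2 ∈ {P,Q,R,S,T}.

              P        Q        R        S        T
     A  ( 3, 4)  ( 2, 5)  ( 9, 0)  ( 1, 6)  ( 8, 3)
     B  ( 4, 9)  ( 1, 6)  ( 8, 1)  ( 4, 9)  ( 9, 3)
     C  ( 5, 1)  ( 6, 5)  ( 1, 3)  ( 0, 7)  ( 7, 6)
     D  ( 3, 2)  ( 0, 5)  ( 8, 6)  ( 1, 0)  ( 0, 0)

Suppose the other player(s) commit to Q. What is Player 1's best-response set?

P1 best: {C}

u_1(A vs Q) = 2
u_1(B vs Q) = 1
u_1(C vs Q) = 6
u_1(D vs Q) = 0
max payoff 6 at {C}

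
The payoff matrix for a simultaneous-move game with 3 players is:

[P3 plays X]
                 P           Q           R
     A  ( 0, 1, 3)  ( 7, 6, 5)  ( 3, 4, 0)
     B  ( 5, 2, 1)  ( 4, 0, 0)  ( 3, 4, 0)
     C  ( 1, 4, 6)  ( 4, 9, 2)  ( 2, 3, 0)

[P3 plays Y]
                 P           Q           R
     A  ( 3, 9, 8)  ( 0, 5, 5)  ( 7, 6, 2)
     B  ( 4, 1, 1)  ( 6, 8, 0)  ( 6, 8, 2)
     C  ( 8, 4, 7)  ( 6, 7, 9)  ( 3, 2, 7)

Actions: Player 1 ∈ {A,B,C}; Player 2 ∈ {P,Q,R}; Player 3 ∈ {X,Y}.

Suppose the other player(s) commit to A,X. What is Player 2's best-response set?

u_2(P vs A,X) = 1
u_2(Q vs A,X) = 6
u_2(R vs A,X) = 4
max payoff 6 at {Q}

argmax u_2 = {Q}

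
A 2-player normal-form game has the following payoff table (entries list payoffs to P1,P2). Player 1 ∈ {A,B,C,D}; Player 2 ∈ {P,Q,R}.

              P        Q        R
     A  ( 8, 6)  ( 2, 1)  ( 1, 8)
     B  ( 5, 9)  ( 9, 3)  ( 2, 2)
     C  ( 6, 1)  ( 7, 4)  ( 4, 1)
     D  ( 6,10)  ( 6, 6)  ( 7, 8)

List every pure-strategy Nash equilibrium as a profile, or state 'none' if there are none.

(A,P): not NE [P2→R gives 8>6]
(A,Q): not NE [P1→B gives 9>2; P2→R gives 8>1]
(A,R): not NE [P1→D gives 7>1]
(B,P): not NE [P1→A gives 8>5]
(B,Q): not NE [P2→P gives 9>3]
(B,R): not NE [P1→D gives 7>2; P2→P gives 9>2]
(C,P): not NE [P1→A gives 8>6; P2→Q gives 4>1]
(C,Q): not NE [P1→B gives 9>7]
(C,R): not NE [P1→D gives 7>4; P2→Q gives 4>1]
(D,P): not NE [P1→A gives 8>6]
(D,Q): not NE [P1→B gives 9>6; P2→P gives 10>6]
(D,R): not NE [P2→P gives 10>8]

Equilibria: none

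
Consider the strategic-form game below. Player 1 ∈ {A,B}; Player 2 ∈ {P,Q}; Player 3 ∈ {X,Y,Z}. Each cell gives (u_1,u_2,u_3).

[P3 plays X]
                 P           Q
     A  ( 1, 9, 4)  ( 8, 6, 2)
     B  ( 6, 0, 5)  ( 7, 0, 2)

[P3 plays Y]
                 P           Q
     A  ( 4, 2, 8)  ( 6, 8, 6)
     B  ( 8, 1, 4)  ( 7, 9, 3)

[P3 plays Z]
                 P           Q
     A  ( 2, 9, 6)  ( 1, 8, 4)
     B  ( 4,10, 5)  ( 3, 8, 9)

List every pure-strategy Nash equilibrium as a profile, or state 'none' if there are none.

NE set: (B,P,X), (B,P,Z)

(A,P,X): not NE [P1→B gives 6>1; P3→Y gives 8>4]
(A,P,Y): not NE [P1→B gives 8>4; P2→Q gives 8>2]
(A,P,Z): not NE [P1→B gives 4>2; P3→Y gives 8>6]
(A,Q,X): not NE [P2→P gives 9>6; P3→Y gives 6>2]
(A,Q,Y): not NE [P1→B gives 7>6]
(A,Q,Z): not NE [P1→B gives 3>1; P2→P gives 9>8; P3→Y gives 6>4]
(B,P,X): NE
(B,P,Y): not NE [P2→Q gives 9>1; P3→Z gives 5>4]
(B,P,Z): NE
(B,Q,X): not NE [P1→A gives 8>7; P3→Z gives 9>2]
(B,Q,Y): not NE [P3→Z gives 9>3]
(B,Q,Z): not NE [P2→P gives 10>8]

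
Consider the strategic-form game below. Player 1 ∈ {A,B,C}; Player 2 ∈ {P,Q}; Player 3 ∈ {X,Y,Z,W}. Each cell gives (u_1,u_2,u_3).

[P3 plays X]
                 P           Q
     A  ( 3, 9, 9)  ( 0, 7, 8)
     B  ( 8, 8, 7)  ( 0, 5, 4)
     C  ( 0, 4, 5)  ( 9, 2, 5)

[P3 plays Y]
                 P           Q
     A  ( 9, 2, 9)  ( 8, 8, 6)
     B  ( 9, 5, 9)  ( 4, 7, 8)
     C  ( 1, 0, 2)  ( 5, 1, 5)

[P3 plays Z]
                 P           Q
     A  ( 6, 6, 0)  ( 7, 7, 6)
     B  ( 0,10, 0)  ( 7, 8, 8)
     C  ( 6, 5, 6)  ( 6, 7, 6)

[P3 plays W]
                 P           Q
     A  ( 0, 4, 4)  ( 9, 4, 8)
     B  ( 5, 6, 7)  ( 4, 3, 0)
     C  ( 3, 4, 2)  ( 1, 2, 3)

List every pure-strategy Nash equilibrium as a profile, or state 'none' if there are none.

(A,P,X): not NE [P1→B gives 8>3]
(A,P,Y): not NE [P2→Q gives 8>2]
(A,P,Z): not NE [P2→Q gives 7>6; P3→Y gives 9>0]
(A,P,W): not NE [P1→B gives 5>0; P3→Y gives 9>4]
(A,Q,X): not NE [P1→C gives 9>0; P2→P gives 9>7]
(A,Q,Y): not NE [P3→W gives 8>6]
(A,Q,Z): not NE [P3→W gives 8>6]
(A,Q,W): NE
(B,P,X): not NE [P3→Y gives 9>7]
(B,P,Y): not NE [P2→Q gives 7>5]
(B,P,Z): not NE [P1→C gives 6>0; P3→Y gives 9>0]
(B,P,W): not NE [P3→Y gives 9>7]
(B,Q,X): not NE [P1→C gives 9>0; P2→P gives 8>5; P3→Z gives 8>4]
(B,Q,Y): not NE [P1→A gives 8>4]
(B,Q,Z): not NE [P2→P gives 10>8]
(B,Q,W): not NE [P1→A gives 9>4; P2→P gives 6>3; P3→Z gives 8>0]
(C,P,X): not NE [P1→B gives 8>0; P3→Z gives 6>5]
(C,P,Y): not NE [P1→B gives 9>1; P2→Q gives 1>0; P3→Z gives 6>2]
(C,P,Z): not NE [P2→Q gives 7>5]
(C,P,W): not NE [P1→B gives 5>3; P3→Z gives 6>2]
(C,Q,X): not NE [P2→P gives 4>2; P3→Z gives 6>5]
(C,Q,Y): not NE [P1→A gives 8>5; P3→Z gives 6>5]
(C,Q,Z): not NE [P1→B gives 7>6]
(C,Q,W): not NE [P1→A gives 9>1; P2→P gives 4>2; P3→Z gives 6>3]

PSNE = {(A,Q,W)}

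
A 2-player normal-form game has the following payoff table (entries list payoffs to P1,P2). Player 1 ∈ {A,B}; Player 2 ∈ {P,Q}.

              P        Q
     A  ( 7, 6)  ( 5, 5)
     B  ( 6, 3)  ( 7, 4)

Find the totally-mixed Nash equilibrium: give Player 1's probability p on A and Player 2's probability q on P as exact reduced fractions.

p=1/2, q=2/3

P1 indiff ⇒ q·7+(1-q)·5 = q·6+(1-q)·7 ⇒ q(1) = (1-q)(2) ⇒ q = 2/3
P2 indiff ⇒ p·6+(1-p)·3 = p·5+(1-p)·4 ⇒ p(1) = (1-p)(1) ⇒ p = 1/2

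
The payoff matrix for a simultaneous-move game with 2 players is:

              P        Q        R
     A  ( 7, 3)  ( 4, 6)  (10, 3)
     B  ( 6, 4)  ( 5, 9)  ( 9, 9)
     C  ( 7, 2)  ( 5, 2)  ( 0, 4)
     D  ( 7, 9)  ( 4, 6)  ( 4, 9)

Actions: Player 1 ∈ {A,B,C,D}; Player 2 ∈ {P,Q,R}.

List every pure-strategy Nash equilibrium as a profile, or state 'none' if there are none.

(A,P): not NE [P2→Q gives 6>3]
(A,Q): not NE [P1→C gives 5>4]
(A,R): not NE [P2→Q gives 6>3]
(B,P): not NE [P1→D gives 7>6; P2→R gives 9>4]
(B,Q): NE
(B,R): not NE [P1→A gives 10>9]
(C,P): not NE [P2→R gives 4>2]
(C,Q): not NE [P2→R gives 4>2]
(C,R): not NE [P1→A gives 10>0]
(D,P): NE
(D,Q): not NE [P1→C gives 5>4; P2→R gives 9>6]
(D,R): not NE [P1→A gives 10>4]

NE set: (B,Q), (D,P)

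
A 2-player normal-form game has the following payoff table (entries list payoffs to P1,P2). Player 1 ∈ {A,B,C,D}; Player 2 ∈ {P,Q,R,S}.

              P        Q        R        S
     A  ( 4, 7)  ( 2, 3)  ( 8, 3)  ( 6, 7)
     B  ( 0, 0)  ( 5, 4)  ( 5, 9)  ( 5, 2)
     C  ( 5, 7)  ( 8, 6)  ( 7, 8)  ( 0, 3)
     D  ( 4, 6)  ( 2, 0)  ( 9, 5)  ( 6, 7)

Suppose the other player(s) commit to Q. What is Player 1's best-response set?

u_1(A vs Q) = 2
u_1(B vs Q) = 5
u_1(C vs Q) = 8
u_1(D vs Q) = 2
max payoff 8 at {C}

P1 best: {C}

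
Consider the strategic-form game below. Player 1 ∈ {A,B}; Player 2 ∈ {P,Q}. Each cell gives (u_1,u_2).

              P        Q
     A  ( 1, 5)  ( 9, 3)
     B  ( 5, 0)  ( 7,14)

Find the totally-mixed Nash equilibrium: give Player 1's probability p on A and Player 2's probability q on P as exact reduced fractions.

P1 indiff ⇒ q·1+(1-q)·9 = q·5+(1-q)·7 ⇒ q(-4) = (1-q)(-2) ⇒ q = 1/3
P2 indiff ⇒ p·5+(1-p)·0 = p·3+(1-p)·14 ⇒ p(2) = (1-p)(14) ⇒ p = 7/8

(p,q) = (7/8, 1/3)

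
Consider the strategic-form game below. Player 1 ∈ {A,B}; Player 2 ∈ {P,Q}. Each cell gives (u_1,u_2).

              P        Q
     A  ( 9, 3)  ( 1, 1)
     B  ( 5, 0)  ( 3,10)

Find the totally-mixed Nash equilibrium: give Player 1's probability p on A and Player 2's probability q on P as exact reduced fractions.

(p,q) = (5/6, 1/3)

P1 indiff ⇒ q·9+(1-q)·1 = q·5+(1-q)·3 ⇒ q(4) = (1-q)(2) ⇒ q = 1/3
P2 indiff ⇒ p·3+(1-p)·0 = p·1+(1-p)·10 ⇒ p(2) = (1-p)(10) ⇒ p = 5/6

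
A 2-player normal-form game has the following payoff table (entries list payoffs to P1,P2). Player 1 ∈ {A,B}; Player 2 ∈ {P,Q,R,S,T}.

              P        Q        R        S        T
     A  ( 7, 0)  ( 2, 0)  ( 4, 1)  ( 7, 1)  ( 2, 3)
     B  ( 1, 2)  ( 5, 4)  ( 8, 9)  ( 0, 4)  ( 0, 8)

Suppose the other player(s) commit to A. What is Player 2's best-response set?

u_2(P vs A) = 0
u_2(Q vs A) = 0
u_2(R vs A) = 1
u_2(S vs A) = 1
u_2(T vs A) = 3
max payoff 3 at {T}

argmax u_2 = {T}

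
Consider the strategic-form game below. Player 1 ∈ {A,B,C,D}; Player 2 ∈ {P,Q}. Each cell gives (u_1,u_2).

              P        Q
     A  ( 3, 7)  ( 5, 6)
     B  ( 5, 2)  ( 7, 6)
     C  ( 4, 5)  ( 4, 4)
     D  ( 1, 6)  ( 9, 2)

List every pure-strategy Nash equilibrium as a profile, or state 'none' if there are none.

(A,P): not NE [P1→B gives 5>3]
(A,Q): not NE [P1→D gives 9>5; P2→P gives 7>6]
(B,P): not NE [P2→Q gives 6>2]
(B,Q): not NE [P1→D gives 9>7]
(C,P): not NE [P1→B gives 5>4]
(C,Q): not NE [P1→D gives 9>4; P2→P gives 5>4]
(D,P): not NE [P1→B gives 5>1]
(D,Q): not NE [P2→P gives 6>2]

PSNE: ∅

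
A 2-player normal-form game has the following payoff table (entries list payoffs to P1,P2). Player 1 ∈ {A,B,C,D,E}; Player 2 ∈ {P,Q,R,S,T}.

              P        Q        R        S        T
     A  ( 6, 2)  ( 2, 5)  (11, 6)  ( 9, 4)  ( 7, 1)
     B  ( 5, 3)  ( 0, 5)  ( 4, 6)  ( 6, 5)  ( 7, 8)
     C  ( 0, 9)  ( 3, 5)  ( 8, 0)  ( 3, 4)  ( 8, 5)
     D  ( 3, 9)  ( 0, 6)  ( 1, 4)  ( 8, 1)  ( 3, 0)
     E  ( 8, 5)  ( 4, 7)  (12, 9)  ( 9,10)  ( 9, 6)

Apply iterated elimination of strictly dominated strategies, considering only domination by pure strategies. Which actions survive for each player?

P1 drop B (E beats it: P:8>5 Q:4>0 R:12>4 S:9>6 T:9>7)
P1 drop C (E beats it: P:8>0 Q:4>3 R:12>8 S:9>3 T:9>8)
P1 drop D (A beats it: P:6>3 Q:2>0 R:11>1 S:9>8 T:7>3)
P2 drop P (Q beats it: A:5>2 E:7>5)
P2 drop Q (R beats it: A:6>5 E:9>7)
P2 drop T (R beats it: A:6>1 E:9>6)
P1→{A,E} P2→{R,S}

Survivors P1:{A,E} P2:{R,S}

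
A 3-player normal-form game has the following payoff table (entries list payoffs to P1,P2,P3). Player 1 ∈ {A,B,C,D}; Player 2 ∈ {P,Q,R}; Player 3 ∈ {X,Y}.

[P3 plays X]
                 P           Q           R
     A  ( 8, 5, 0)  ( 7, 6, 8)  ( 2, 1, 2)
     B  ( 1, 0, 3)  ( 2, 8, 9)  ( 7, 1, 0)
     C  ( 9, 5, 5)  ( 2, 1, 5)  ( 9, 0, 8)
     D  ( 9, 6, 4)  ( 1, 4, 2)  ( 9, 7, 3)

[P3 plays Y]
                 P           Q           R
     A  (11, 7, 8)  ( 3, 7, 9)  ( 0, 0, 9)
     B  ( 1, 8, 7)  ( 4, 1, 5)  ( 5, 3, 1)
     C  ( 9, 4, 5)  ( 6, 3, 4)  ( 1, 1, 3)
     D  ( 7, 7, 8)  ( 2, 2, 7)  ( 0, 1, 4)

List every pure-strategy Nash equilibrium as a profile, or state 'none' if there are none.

(A,P,X): not NE [P1→D gives 9>8; P2→Q gives 6>5; P3→Y gives 8>0]
(A,P,Y): NE
(A,Q,X): not NE [P3→Y gives 9>8]
(A,Q,Y): not NE [P1→C gives 6>3]
(A,R,X): not NE [P1→D gives 9>2; P2→Q gives 6>1; P3→Y gives 9>2]
(A,R,Y): not NE [P1→B gives 5>0; P2→Q gives 7>0]
(B,P,X): not NE [P1→D gives 9>1; P2→Q gives 8>0; P3→Y gives 7>3]
(B,P,Y): not NE [P1→A gives 11>1]
(B,Q,X): not NE [P1→A gives 7>2]
(B,Q,Y): not NE [P1→C gives 6>4; P2→P gives 8>1; P3→X gives 9>5]
(B,R,X): not NE [P1→D gives 9>7; P2→Q gives 8>1; P3→Y gives 1>0]
(B,R,Y): not NE [P2→P gives 8>3]
(C,P,X): NE
(C,P,Y): not NE [P1→A gives 11>9]
(C,Q,X): not NE [P1→A gives 7>2; P2→P gives 5>1]
(C,Q,Y): not NE [P2→P gives 4>3; P3→X gives 5>4]
(C,R,X): not NE [P2→P gives 5>0]
(C,R,Y): not NE [P1→B gives 5>1; P2→P gives 4>1; P3→X gives 8>3]
(D,P,X): not NE [P2→R gives 7>6; P3→Y gives 8>4]
(D,P,Y): not NE [P1→A gives 11>7]
(D,Q,X): not NE [P1→A gives 7>1; P2→R gives 7>4; P3→Y gives 7>2]
(D,Q,Y): not NE [P1→C gives 6>2; P2→P gives 7>2]
(D,R,X): not NE [P3→Y gives 4>3]
(D,R,Y): not NE [P1→B gives 5>0; P2→P gives 7>1]

NE set: (A,P,Y), (C,P,X)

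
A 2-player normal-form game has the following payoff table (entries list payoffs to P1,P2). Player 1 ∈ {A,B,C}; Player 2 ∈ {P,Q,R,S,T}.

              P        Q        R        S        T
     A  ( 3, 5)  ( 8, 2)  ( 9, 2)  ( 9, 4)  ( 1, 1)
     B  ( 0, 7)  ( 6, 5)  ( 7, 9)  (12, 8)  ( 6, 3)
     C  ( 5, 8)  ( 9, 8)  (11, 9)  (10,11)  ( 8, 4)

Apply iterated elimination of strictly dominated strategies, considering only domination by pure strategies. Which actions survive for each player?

P1 drop A (C beats it: P:5>3 Q:9>8 R:11>9 S:10>9 T:8>1)
P2 drop P (R beats it: B:9>7 C:9>8)
P2 drop Q (R beats it: B:9>5 C:9>8)
P2 drop T (R beats it: B:9>3 C:9>4)
P1→{B,C} P2→{R,S}

Survivors P1:{B,C} P2:{R,S}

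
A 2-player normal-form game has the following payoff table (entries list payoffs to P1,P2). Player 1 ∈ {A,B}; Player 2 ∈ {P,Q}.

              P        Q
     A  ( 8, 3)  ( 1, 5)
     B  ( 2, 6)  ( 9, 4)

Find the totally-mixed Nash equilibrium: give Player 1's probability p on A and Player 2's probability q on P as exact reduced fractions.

(p,q) = (1/2, 4/7)

P1 indiff ⇒ q·8+(1-q)·1 = q·2+(1-q)·9 ⇒ q(6) = (1-q)(8) ⇒ q = 4/7
P2 indiff ⇒ p·3+(1-p)·6 = p·5+(1-p)·4 ⇒ p(-2) = (1-p)(-2) ⇒ p = 1/2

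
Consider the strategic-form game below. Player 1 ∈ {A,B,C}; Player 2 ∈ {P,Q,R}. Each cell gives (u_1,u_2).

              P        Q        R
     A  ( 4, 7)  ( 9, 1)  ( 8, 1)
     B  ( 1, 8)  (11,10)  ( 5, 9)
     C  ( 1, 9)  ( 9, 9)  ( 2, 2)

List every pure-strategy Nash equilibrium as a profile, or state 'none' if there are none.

NE set: (A,P), (B,Q)

(A,P): NE
(A,Q): not NE [P1→B gives 11>9; P2→P gives 7>1]
(A,R): not NE [P2→P gives 7>1]
(B,P): not NE [P1→A gives 4>1; P2→Q gives 10>8]
(B,Q): NE
(B,R): not NE [P1→A gives 8>5; P2→Q gives 10>9]
(C,P): not NE [P1→A gives 4>1]
(C,Q): not NE [P1→B gives 11>9]
(C,R): not NE [P1→A gives 8>2; P2→Q gives 9>2]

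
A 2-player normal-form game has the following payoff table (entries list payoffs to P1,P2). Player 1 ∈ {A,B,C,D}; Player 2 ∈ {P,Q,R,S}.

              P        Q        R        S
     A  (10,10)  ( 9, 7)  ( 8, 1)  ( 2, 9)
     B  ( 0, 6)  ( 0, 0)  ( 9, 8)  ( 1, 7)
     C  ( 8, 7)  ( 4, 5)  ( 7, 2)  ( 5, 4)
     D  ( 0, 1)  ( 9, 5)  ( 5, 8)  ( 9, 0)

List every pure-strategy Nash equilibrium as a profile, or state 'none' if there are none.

(A,P): NE
(A,Q): not NE [P2→P gives 10>7]
(A,R): not NE [P1→B gives 9>8; P2→P gives 10>1]
(A,S): not NE [P1→D gives 9>2; P2→P gives 10>9]
(B,P): not NE [P1→A gives 10>0; P2→R gives 8>6]
(B,Q): not NE [P1→D gives 9>0; P2→R gives 8>0]
(B,R): NE
(B,S): not NE [P1→D gives 9>1; P2→R gives 8>7]
(C,P): not NE [P1→A gives 10>8]
(C,Q): not NE [P1→D gives 9>4; P2→P gives 7>5]
(C,R): not NE [P1→B gives 9>7; P2→P gives 7>2]
(C,S): not NE [P1→D gives 9>5; P2→P gives 7>4]
(D,P): not NE [P1→A gives 10>0; P2→R gives 8>1]
(D,Q): not NE [P2→R gives 8>5]
(D,R): not NE [P1→B gives 9>5]
(D,S): not NE [P2→R gives 8>0]

Nash profiles: (A,P), (B,R)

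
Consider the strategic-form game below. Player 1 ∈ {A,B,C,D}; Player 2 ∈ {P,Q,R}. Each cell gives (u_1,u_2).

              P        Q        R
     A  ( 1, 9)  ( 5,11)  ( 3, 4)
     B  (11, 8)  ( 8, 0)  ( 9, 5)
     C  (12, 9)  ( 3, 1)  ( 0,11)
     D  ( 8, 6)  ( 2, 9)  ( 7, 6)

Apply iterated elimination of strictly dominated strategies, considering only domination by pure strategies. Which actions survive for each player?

P1 drop A (B beats it: P:11>1 Q:8>5 R:9>3)
P1 drop D (B beats it: P:11>8 Q:8>2 R:9>7)
P2 drop Q (P beats it: B:8>0 C:9>1)
P1→{B,C} P2→{P,R}

IESDS → P1:{B,C} P2:{P,R}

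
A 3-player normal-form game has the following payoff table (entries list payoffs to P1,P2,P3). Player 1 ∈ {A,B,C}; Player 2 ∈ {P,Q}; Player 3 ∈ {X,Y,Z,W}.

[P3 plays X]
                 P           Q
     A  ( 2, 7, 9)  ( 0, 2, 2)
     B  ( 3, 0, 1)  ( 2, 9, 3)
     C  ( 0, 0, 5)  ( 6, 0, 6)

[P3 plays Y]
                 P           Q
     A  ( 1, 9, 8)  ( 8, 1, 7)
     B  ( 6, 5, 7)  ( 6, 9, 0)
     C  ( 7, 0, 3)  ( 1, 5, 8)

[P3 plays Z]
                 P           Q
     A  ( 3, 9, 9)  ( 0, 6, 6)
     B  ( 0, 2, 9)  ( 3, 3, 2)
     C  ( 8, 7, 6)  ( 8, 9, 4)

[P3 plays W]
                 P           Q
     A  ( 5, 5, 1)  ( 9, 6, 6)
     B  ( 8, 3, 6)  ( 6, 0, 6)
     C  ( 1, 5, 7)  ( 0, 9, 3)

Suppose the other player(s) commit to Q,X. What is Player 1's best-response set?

u_1(A vs Q,X) = 0
u_1(B vs Q,X) = 2
u_1(C vs Q,X) = 6
max payoff 6 at {C}

P1 best: {C}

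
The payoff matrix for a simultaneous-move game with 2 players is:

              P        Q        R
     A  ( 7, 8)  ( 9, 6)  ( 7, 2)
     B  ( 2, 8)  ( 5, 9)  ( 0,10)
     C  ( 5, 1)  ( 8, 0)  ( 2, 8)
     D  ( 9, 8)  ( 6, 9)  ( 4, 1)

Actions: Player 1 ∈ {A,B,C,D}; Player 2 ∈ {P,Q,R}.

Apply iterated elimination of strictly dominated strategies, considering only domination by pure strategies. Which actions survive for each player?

P1 drop B (A beats it: P:7>2 Q:9>5 R:7>0)
P1 drop C (A beats it: P:7>5 Q:9>8 R:7>2)
P2 drop R (P beats it: A:8>2 D:8>1)
P1→{A,D} P2→{P,Q}

Survivors P1:{A,D} P2:{P,Q}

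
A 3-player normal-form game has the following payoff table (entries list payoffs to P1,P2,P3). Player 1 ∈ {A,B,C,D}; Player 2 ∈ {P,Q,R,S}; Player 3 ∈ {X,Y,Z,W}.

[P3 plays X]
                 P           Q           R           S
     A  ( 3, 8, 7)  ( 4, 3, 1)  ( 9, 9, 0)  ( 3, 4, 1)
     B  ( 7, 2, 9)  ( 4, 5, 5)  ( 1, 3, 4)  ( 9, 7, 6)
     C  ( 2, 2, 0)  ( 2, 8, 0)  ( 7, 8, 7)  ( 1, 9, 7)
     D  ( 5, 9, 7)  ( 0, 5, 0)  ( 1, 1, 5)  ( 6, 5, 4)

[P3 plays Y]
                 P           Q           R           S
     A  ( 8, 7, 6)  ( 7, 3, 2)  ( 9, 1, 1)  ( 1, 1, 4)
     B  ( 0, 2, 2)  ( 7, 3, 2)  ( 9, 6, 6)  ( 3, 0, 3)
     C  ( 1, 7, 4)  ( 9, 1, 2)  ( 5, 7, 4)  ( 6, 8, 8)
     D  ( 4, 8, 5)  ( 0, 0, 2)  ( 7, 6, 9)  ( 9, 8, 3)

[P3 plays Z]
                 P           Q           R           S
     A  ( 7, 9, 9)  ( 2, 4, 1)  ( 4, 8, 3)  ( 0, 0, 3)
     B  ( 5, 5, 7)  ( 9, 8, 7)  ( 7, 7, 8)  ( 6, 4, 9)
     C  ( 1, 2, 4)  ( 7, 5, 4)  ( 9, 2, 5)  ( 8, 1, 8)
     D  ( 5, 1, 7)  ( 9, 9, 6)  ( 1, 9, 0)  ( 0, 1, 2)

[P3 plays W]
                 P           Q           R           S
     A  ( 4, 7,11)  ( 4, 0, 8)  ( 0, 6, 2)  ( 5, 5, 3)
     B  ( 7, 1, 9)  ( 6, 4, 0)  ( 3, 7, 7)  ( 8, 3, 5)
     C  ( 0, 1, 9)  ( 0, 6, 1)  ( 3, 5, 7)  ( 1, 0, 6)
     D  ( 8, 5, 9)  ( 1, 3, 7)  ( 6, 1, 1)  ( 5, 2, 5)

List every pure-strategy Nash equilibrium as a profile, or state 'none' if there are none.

(A,P,X): not NE [P1→B gives 7>3; P2→R gives 9>8; P3→W gives 11>7]
(A,P,Y): not NE [P3→W gives 11>6]
(A,P,Z): not NE [P3→W gives 11>9]
(A,P,W): not NE [P1→D gives 8>4]
(A,Q,X): not NE [P2→R gives 9>3; P3→W gives 8>1]
(A,Q,Y): not NE [P1→C gives 9>7; P2→P gives 7>3; P3→W gives 8>2]
(A,Q,Z): not NE [P1→D gives 9>2; P2→P gives 9>4; P3→W gives 8>1]
(A,Q,W): not NE [P1→B gives 6>4; P2→P gives 7>0]
(A,R,X): not NE [P3→Z gives 3>0]
(A,R,Y): not NE [P2→P gives 7>1; P3→Z gives 3>1]
(A,R,Z): not NE [P1→C gives 9>4; P2→P gives 9>8]
(A,R,W): not NE [P1→D gives 6>0; P2→P gives 7>6; P3→Z gives 3>2]
(A,S,X): not NE [P1→B gives 9>3; P2→R gives 9>4; P3→Y gives 4>1]
(A,S,Y): not NE [P1→D gives 9>1; P2→P gives 7>1]
(A,S,Z): not NE [P1→C gives 8>0; P2→P gives 9>0; P3→Y gives 4>3]
(A,S,W): not NE [P1→B gives 8>5; P2→P gives 7>5; P3→Y gives 4>3]
(B,P,X): not NE [P2→S gives 7>2]
(B,P,Y): not NE [P1→A gives 8>0; P2→R gives 6>2; P3→W gives 9>2]
(B,P,Z): not NE [P1→A gives 7>5; P2→Q gives 8>5; P3→W gives 9>7]
(B,P,W): not NE [P1→D gives 8>7; P2→R gives 7>1]
(B,Q,X): not NE [P2→S gives 7>5; P3→Z gives 7>5]
(B,Q,Y): not NE [P1→C gives 9>7; P2→R gives 6>3; P3→Z gives 7>2]
(B,Q,Z): NE
(B,Q,W): not NE [P2→R gives 7>4; P3→Z gives 7>0]
(B,R,X): not NE [P1→A gives 9>1; P2→S gives 7>3; P3→Z gives 8>4]
(B,R,Y): not NE [P3→Z gives 8>6]
(B,R,Z): not NE [P1→C gives 9>7; P2→Q gives 8>7]
(B,R,W): not NE [P1→D gives 6>3; P3→Z gives 8>7]
(B,S,X): not NE [P3→Z gives 9>6]
(B,S,Y): not NE [P1→D gives 9>3; P2→R gives 6>0; P3→Z gives 9>3]
(B,S,Z): not NE [P1→C gives 8>6; P2→Q gives 8>4]
(B,S,W): not NE [P2→R gives 7>3; P3→Z gives 9>5]
(C,P,X): not NE [P1→B gives 7>2; P2→S gives 9>2; P3→W gives 9>0]
(C,P,Y): not NE [P1→A gives 8>1; P2→S gives 8>7; P3→W gives 9>4]
(C,P,Z): not NE [P1→A gives 7>1; P2→Q gives 5>2; P3→W gives 9>4]
(C,P,W): not NE [P1→D gives 8>0; P2→Q gives 6>1]
(C,Q,X): not NE [P1→B gives 4>2; P2→S gives 9>8; P3→Z gives 4>0]
(C,Q,Y): not NE [P2→S gives 8>1; P3→Z gives 4>2]
(C,Q,Z): not NE [P1→D gives 9>7]
(C,Q,W): not NE [P1→B gives 6>0; P3→Z gives 4>1]
(C,R,X): not NE [P1→A gives 9>7; P2→S gives 9>8]
(C,R,Y): not NE [P1→B gives 9>5; P2→S gives 8>7; P3→W gives 7>4]
(C,R,Z): not NE [P2→Q gives 5>2; P3→W gives 7>5]
(C,R,W): not NE [P1→D gives 6>3; P2→Q gives 6>5]
(C,S,X): not NE [P1→B gives 9>1; P3→Z gives 8>7]
(C,S,Y): not NE [P1→D gives 9>6]
(C,S,Z): not NE [P2→Q gives 5>1]
(C,S,W): not NE [P1→B gives 8>1; P2→Q gives 6>0; P3→Z gives 8>6]
(D,P,X): not NE [P1→B gives 7>5; P3→W gives 9>7]
(D,P,Y): not NE [P1→A gives 8>4; P3→W gives 9>5]
(D,P,Z): not NE [P1→A gives 7>5; P2→R gives 9>1; P3→W gives 9>7]
(D,P,W): NE
(D,Q,X): not NE [P1→B gives 4>0; P2→P gives 9>5; P3→W gives 7>0]
(D,Q,Y): not NE [P1→C gives 9>0; P2→S gives 8>0; P3→W gives 7>2]
(D,Q,Z): not NE [P3→W gives 7>6]
(D,Q,W): not NE [P1→B gives 6>1; P2→P gives 5>3]
(D,R,X): not NE [P1→A gives 9>1; P2→P gives 9>1; P3→Y gives 9>5]
(D,R,Y): not NE [P1→B gives 9>7; P2→S gives 8>6]
(D,R,Z): not NE [P1→C gives 9>1; P3→Y gives 9>0]
(D,R,W): not NE [P2→P gives 5>1; P3→Y gives 9>1]
(D,S,X): not NE [P1→B gives 9>6; P2→P gives 9>5; P3→W gives 5>4]
(D,S,Y): not NE [P3→W gives 5>3]
(D,S,Z): not NE [P1→C gives 8>0; P2→R gives 9>1; P3→W gives 5>2]
(D,S,W): not NE [P1→B gives 8>5; P2→P gives 5>2]

PSNE = {(B,Q,Z), (D,P,W)}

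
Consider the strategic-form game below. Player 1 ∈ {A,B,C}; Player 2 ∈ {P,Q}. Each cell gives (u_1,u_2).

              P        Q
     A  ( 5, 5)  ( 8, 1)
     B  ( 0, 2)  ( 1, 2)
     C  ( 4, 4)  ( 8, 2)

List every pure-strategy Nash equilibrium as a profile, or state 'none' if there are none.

Nash profiles: (A,P)

(A,P): NE
(A,Q): not NE [P2→P gives 5>1]
(B,P): not NE [P1→A gives 5>0]
(B,Q): not NE [P1→C gives 8>1]
(C,P): not NE [P1→A gives 5>4]
(C,Q): not NE [P2→P gives 4>2]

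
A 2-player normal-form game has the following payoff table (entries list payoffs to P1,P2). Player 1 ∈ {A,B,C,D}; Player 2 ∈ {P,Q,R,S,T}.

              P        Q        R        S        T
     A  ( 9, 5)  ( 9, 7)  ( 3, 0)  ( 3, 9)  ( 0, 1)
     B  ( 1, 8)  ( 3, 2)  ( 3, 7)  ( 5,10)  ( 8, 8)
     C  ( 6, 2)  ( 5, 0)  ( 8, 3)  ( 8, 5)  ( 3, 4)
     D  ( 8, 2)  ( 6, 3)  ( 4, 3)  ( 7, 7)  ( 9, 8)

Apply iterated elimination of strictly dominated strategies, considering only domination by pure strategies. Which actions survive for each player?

P1 drop B (D beats it: P:8>1 Q:6>3 R:4>3 S:7>5 T:9>8)
P2 drop P (S beats it: A:9>5 C:5>2 D:7>2)
P2 drop Q (S beats it: A:9>7 C:5>0 D:7>3)
P1 drop A (C beats it: R:8>3 S:8>3 T:3>0)
P2 drop R (S beats it: C:5>3 D:7>3)
P1→{C,D} P2→{S,T}

IESDS → P1:{C,D} P2:{S,T}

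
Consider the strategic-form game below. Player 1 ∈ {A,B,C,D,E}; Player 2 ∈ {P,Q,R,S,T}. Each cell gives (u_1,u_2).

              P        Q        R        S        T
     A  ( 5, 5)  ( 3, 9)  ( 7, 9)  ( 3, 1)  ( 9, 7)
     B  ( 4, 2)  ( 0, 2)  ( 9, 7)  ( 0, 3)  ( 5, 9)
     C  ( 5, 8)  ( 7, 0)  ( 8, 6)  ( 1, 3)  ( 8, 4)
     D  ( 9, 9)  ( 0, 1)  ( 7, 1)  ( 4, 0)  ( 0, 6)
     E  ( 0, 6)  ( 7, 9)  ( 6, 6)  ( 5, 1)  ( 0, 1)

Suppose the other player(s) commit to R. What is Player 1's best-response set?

P1 best: {B}

u_1(A vs R) = 7
u_1(B vs R) = 9
u_1(C vs R) = 8
u_1(D vs R) = 7
u_1(E vs R) = 6
max payoff 9 at {B}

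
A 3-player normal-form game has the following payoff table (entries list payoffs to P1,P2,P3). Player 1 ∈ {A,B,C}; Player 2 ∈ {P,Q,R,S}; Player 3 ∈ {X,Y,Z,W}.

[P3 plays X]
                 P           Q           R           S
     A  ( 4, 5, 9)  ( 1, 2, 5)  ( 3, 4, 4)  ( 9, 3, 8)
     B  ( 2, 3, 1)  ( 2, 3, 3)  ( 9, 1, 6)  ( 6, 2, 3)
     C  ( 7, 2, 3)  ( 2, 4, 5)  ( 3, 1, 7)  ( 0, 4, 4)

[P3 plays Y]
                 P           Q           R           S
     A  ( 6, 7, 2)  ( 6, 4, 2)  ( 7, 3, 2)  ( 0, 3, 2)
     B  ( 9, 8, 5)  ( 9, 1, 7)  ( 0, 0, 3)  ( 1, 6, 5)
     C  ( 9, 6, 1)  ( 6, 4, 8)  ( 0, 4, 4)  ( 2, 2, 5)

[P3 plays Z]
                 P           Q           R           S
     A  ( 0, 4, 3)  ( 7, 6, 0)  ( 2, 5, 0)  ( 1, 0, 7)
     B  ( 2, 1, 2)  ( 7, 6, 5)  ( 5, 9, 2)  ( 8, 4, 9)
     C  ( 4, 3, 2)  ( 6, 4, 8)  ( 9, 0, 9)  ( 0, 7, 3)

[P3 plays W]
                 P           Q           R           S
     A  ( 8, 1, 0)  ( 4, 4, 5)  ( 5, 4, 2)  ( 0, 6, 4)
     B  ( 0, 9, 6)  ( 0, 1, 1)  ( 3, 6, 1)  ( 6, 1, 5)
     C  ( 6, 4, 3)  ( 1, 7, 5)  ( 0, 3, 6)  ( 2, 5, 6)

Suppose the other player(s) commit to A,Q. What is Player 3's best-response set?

P3 best: {X,W}

u_3(X vs A,Q) = 5
u_3(Y vs A,Q) = 2
u_3(Z vs A,Q) = 0
u_3(W vs A,Q) = 5
max payoff 5 at {X,W}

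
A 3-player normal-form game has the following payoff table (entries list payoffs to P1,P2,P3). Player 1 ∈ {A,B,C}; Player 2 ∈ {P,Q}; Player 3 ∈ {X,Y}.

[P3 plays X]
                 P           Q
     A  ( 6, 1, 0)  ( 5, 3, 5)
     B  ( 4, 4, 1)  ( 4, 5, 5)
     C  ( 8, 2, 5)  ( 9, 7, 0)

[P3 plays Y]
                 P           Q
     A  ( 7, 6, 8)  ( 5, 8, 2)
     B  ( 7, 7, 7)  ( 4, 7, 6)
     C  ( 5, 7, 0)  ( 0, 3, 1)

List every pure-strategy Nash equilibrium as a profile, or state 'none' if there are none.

PSNE = {(B,P,Y)}

(A,P,X): not NE [P1→C gives 8>6; P2→Q gives 3>1; P3→Y gives 8>0]
(A,P,Y): not NE [P2→Q gives 8>6]
(A,Q,X): not NE [P1→C gives 9>5]
(A,Q,Y): not NE [P3→X gives 5>2]
(B,P,X): not NE [P1→C gives 8>4; P2→Q gives 5>4; P3→Y gives 7>1]
(B,P,Y): NE
(B,Q,X): not NE [P1→C gives 9>4; P3→Y gives 6>5]
(B,Q,Y): not NE [P1→A gives 5>4]
(C,P,X): not NE [P2→Q gives 7>2]
(C,P,Y): not NE [P1→B gives 7>5; P3→X gives 5>0]
(C,Q,X): not NE [P3→Y gives 1>0]
(C,Q,Y): not NE [P1→A gives 5>0; P2→P gives 7>3]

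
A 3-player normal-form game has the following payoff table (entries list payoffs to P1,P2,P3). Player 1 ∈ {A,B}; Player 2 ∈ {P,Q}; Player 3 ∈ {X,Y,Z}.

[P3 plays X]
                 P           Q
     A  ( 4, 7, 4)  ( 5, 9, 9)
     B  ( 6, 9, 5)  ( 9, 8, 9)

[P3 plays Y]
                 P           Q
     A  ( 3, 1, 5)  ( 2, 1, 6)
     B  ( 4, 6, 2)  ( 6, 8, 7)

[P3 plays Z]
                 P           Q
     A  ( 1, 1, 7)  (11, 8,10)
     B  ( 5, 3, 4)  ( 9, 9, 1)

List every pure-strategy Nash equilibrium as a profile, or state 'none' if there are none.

PSNE = {(A,Q,Z), (B,P,X)}

(A,P,X): not NE [P1→B gives 6>4; P2→Q gives 9>7; P3→Z gives 7>4]
(A,P,Y): not NE [P1→B gives 4>3; P3→Z gives 7>5]
(A,P,Z): not NE [P1→B gives 5>1; P2→Q gives 8>1]
(A,Q,X): not NE [P1→B gives 9>5; P3→Z gives 10>9]
(A,Q,Y): not NE [P1→B gives 6>2; P3→Z gives 10>6]
(A,Q,Z): NE
(B,P,X): NE
(B,P,Y): not NE [P2→Q gives 8>6; P3→X gives 5>2]
(B,P,Z): not NE [P2→Q gives 9>3; P3→X gives 5>4]
(B,Q,X): not NE [P2→P gives 9>8]
(B,Q,Y): not NE [P3→X gives 9>7]
(B,Q,Z): not NE [P1→A gives 11>9; P3→X gives 9>1]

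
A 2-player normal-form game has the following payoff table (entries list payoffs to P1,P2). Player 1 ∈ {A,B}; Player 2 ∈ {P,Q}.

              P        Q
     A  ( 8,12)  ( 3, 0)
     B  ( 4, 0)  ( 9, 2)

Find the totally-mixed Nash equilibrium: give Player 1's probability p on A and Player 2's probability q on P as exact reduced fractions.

P1 indiff ⇒ q·8+(1-q)·3 = q·4+(1-q)·9 ⇒ q(4) = (1-q)(6) ⇒ q = 3/5
P2 indiff ⇒ p·12+(1-p)·0 = p·0+(1-p)·2 ⇒ p(12) = (1-p)(2) ⇒ p = 1/7

P1 mixes 1/7 on A; P2 mixes 3/5 on P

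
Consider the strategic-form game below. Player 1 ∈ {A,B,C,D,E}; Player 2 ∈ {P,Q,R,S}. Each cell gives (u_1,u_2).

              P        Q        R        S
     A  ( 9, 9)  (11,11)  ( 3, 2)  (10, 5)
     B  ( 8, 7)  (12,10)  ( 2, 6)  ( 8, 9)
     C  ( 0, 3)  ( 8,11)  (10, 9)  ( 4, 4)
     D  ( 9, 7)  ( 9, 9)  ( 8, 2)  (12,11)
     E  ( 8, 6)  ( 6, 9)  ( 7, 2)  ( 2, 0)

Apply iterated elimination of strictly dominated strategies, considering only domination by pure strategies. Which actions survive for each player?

P1 drop E (D beats it: P:9>8 Q:9>6 R:8>7 S:12>2)
P2 drop P (Q beats it: A:11>9 B:10>7 C:11>3 D:9>7)
P2 drop R (Q beats it: A:11>2 B:10>6 C:11>9 D:9>2)
P1 drop C (A beats it: Q:11>8 S:10>4)
P1→{A,B,D} P2→{Q,S}

Survivors P1:{A,B,D} P2:{Q,S}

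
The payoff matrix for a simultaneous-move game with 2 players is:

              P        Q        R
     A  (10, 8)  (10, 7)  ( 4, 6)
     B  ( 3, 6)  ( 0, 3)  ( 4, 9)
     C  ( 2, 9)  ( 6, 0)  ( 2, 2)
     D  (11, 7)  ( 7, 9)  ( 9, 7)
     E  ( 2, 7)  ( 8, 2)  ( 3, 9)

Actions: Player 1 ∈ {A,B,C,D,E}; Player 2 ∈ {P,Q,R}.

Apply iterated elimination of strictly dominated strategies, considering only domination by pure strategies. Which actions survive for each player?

P1 drop B (D beats it: P:11>3 Q:7>0 R:9>4)
P1 drop C (A beats it: P:10>2 Q:10>6 R:4>2)
P1 drop E (A beats it: P:10>2 Q:10>8 R:4>3)
P2 drop R (Q beats it: A:7>6 D:9>7)
P1→{A,D} P2→{P,Q}

IESDS → P1:{A,D} P2:{P,Q}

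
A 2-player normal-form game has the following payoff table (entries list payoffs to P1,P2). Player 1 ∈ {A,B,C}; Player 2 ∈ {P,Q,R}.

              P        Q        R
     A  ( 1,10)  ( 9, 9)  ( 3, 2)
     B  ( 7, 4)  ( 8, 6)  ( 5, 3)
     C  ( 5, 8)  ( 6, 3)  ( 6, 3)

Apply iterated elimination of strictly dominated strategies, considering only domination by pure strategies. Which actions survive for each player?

P2 drop R (P beats it: A:10>2 B:4>3 C:8>3)
P1 drop C (B beats it: P:7>5 Q:8>6)
P1→{A,B} P2→{P,Q}

Remaining: P1:{A,B} P2:{P,Q}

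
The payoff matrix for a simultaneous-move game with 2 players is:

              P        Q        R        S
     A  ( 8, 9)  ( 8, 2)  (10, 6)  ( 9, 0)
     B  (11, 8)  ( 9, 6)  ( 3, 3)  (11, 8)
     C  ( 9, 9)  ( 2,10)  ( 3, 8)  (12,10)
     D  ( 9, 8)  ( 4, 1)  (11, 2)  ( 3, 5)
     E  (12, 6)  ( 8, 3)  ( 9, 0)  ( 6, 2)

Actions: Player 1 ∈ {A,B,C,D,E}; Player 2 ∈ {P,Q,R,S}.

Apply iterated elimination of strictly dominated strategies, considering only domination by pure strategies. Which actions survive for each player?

P2 drop R (P beats it: A:9>6 B:8>3 C:9>8 D:8>2 E:6>0)
P1 drop A (B beats it: P:11>8 Q:9>8 S:11>9)
P1 drop D (B beats it: P:11>9 Q:9>4 S:11>3)
P1→{B,C,E} P2→{P,Q,S}

Survivors P1:{B,C,E} P2:{P,Q,S}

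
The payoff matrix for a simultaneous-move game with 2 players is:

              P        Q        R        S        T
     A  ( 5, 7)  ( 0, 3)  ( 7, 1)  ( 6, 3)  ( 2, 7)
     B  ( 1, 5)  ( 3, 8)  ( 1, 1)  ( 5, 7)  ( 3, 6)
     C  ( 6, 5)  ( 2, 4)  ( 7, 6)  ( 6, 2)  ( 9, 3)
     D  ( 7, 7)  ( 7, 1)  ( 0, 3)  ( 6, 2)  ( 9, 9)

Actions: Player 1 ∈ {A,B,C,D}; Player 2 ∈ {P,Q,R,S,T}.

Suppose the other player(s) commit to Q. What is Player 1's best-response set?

u_1(A vs Q) = 0
u_1(B vs Q) = 3
u_1(C vs Q) = 2
u_1(D vs Q) = 7
max payoff 7 at {D}

BR_1 = {D}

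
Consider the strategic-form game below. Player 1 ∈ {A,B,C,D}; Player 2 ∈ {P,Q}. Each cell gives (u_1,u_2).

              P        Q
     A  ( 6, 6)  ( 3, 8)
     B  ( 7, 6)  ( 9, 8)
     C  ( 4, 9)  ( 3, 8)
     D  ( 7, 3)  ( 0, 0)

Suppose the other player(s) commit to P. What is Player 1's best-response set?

u_1(A vs P) = 6
u_1(B vs P) = 7
u_1(C vs P) = 4
u_1(D vs P) = 7
max payoff 7 at {B,D}

P1 best: {B,D}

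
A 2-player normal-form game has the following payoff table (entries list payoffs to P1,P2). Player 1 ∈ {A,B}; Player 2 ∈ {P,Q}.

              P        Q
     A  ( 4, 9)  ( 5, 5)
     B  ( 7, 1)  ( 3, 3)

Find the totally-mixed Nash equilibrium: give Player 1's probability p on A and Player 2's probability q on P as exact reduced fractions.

p=1/3, q=2/5

P1 indiff ⇒ q·4+(1-q)·5 = q·7+(1-q)·3 ⇒ q(-3) = (1-q)(-2) ⇒ q = 2/5
P2 indiff ⇒ p·9+(1-p)·1 = p·5+(1-p)·3 ⇒ p(4) = (1-p)(2) ⇒ p = 1/3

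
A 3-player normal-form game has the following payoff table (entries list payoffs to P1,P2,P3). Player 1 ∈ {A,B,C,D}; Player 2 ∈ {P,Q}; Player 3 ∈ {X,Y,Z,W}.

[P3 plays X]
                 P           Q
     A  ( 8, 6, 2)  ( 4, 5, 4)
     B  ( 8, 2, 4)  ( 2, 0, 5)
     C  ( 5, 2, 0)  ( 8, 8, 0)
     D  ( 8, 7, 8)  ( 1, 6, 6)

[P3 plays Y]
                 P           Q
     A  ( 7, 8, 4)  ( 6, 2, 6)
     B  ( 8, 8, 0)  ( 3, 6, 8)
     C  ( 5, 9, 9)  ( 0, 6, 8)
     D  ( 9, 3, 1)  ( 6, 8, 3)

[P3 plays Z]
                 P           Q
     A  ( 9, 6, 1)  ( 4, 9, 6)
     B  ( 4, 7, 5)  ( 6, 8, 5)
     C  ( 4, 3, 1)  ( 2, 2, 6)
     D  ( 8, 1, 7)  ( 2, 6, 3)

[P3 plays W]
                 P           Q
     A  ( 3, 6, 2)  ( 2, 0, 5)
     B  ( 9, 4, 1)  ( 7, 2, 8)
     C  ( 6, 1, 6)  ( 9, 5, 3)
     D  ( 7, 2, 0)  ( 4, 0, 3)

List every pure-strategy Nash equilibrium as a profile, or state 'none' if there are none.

Nash profiles: (D,P,X)

(A,P,X): not NE [P3→Y gives 4>2]
(A,P,Y): not NE [P1→D gives 9>7]
(A,P,Z): not NE [P2→Q gives 9>6; P3→Y gives 4>1]
(A,P,W): not NE [P1→B gives 9>3; P3→Y gives 4>2]
(A,Q,X): not NE [P1→C gives 8>4; P2→P gives 6>5; P3→Z gives 6>4]
(A,Q,Y): not NE [P2→P gives 8>2]
(A,Q,Z): not NE [P1→B gives 6>4]
(A,Q,W): not NE [P1→C gives 9>2; P2→P gives 6>0; P3→Z gives 6>5]
(B,P,X): not NE [P3→Z gives 5>4]
(B,P,Y): not NE [P1→D gives 9>8; P3→Z gives 5>0]
(B,P,Z): not NE [P1→A gives 9>4; P2→Q gives 8>7]
(B,P,W): not NE [P3→Z gives 5>1]
(B,Q,X): not NE [P1→C gives 8>2; P2→P gives 2>0; P3→W gives 8>5]
(B,Q,Y): not NE [P1→D gives 6>3; P2→P gives 8>6]
(B,Q,Z): not NE [P3→W gives 8>5]
(B,Q,W): not NE [P1→C gives 9>7; P2→P gives 4>2]
(C,P,X): not NE [P1→D gives 8>5; P2→Q gives 8>2; P3→Y gives 9>0]
(C,P,Y): not NE [P1→D gives 9>5]
(C,P,Z): not NE [P1→A gives 9>4; P3→Y gives 9>1]
(C,P,W): not NE [P1→B gives 9>6; P2→Q gives 5>1; P3→Y gives 9>6]
(C,Q,X): not NE [P3→Y gives 8>0]
(C,Q,Y): not NE [P1→D gives 6>0; P2→P gives 9>6]
(C,Q,Z): not NE [P1→B gives 6>2; P2→P gives 3>2; P3→Y gives 8>6]
(C,Q,W): not NE [P3→Y gives 8>3]
(D,P,X): NE
(D,P,Y): not NE [P2→Q gives 8>3; P3→X gives 8>1]
(D,P,Z): not NE [P1→A gives 9>8; P2→Q gives 6>1; P3→X gives 8>7]
(D,P,W): not NE [P1→B gives 9>7; P3→X gives 8>0]
(D,Q,X): not NE [P1→C gives 8>1; P2→P gives 7>6]
(D,Q,Y): not NE [P3→X gives 6>3]
(D,Q,Z): not NE [P1→B gives 6>2; P3→X gives 6>3]
(D,Q,W): not NE [P1→C gives 9>4; P2→P gives 2>0; P3→X gives 6>3]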